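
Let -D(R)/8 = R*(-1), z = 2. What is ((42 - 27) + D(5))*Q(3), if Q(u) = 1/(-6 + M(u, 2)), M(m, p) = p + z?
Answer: -55/2 ≈ -27.500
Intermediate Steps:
D(R) = 8*R (D(R) = -8*R*(-1) = -(-8)*R = 8*R)
M(m, p) = 2 + p (M(m, p) = p + 2 = 2 + p)
Q(u) = -½ (Q(u) = 1/(-6 + (2 + 2)) = 1/(-6 + 4) = 1/(-2) = -½)
((42 - 27) + D(5))*Q(3) = ((42 - 27) + 8*5)*(-½) = (15 + 40)*(-½) = 55*(-½) = -55/2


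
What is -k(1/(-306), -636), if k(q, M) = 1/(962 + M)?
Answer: -1/326 ≈ -0.0030675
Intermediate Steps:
-k(1/(-306), -636) = -1/(962 - 636) = -1/326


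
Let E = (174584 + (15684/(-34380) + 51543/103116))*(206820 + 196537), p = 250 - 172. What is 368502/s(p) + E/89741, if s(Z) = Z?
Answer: 6976385375532030337/8837314972980 ≈ 7.8942e+5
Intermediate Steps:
p = 78
E = 6934634500632375517/98475780 (E = (174584 + (15684*(-1/34380) + 51543*(1/103116)))*403357 = (174584 + (-1307/2865 + 17181/34372))*403357 = (174584 + 4299361/98475780)*403357 = (17192299874881/98475780)*403357 = 6934634500632375517/98475780 ≈ 7.0420e+10)
368502/s(p) + E/89741 = 368502/78 + (6934634500632375517/98475780)/89741 = 368502*(1/78) + (6934634500632375517/98475780)*(1/89741) = 61417/13 + 6934634500632375517/8837314972980 = 6976385375532030337/8837314972980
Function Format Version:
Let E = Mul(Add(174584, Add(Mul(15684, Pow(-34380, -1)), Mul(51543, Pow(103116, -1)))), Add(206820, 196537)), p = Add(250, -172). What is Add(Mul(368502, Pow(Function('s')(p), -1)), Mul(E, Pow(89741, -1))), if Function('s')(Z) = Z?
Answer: Rational(6976385375532030337, 8837314972980) ≈ 7.8942e+5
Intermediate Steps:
p = 78
E = Rational(6934634500632375517, 98475780) (E = Mul(Add(174584, Add(Mul(15684, Rational(-1, 34380)), Mul(51543, Rational(1, 103116)))), 403357) = Mul(Add(174584, Add(Rational(-1307, 2865), Rational(17181, 34372))), 403357) = Mul(Add(174584, Rational(4299361, 98475780)), 403357) = Mul(Rational(17192299874881, 98475780), 403357) = Rational(6934634500632375517, 98475780) ≈ 7.0420e+10)
Add(Mul(368502, Pow(Function('s')(p), -1)), Mul(E, Pow(89741, -1))) = Add(Mul(368502, Pow(78, -1)), Mul(Rational(6934634500632375517, 98475780), Pow(89741, -1))) = Add(Mul(368502, Rational(1, 78)), Mul(Rational(6934634500632375517, 98475780), Rational(1, 89741))) = Add(Rational(61417, 13), Rational(6934634500632375517, 8837314972980)) = Rational(6976385375532030337, 8837314972980)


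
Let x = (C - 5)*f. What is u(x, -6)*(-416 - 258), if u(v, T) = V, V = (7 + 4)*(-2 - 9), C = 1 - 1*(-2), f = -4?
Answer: 81554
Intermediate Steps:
C = 3 (C = 1 + 2 = 3)
x = 8 (x = (3 - 5)*(-4) = -2*(-4) = 8)
V = -121 (V = 11*(-11) = -121)
u(v, T) = -121
u(x, -6)*(-416 - 258) = -121*(-416 - 258) = -121*(-674) = 81554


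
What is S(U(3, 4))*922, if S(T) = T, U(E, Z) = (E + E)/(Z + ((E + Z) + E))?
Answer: 2766/7 ≈ 395.14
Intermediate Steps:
U(E, Z) = 2*E/(2*E + 2*Z) (U(E, Z) = (2*E)/(Z + (Z + 2*E)) = (2*E)/(2*E + 2*Z) = 2*E/(2*E + 2*Z))
S(U(3, 4))*922 = (3/(3 + 4))*922 = (3/7)*922 = 2766/7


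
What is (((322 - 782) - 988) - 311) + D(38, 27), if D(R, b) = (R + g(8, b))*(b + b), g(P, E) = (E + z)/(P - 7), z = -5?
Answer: 1481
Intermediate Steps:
g(P, E) = (-5 + E)/(-7 + P) (g(P, E) = (E - 5)/(P - 7) = (-5 + E)/(-7 + P))
D(R, b) = 2*b*(-5 + R + b) (D(R, b) = (R + (-5 + b)/(-7 + 8))*(b + b) = (R + (-5 + b)/1)*(2*b) = (R + 1*(-5 + b))*(2*b) = (R + (-5 + b))*(2*b) = (-5 + R + b)*(2*b) = 2*b*(-5 + R + b))
(((322 - 782) - 988) - 311) + D(38, 27) = (((322 - 782) - 988) - 311) + 2*27*(-5 + 38 + 27) = ((-460 - 988) - 311) + 2*27*60 = (-1448 - 311) + 3240 = -1759 + 3240 = 1481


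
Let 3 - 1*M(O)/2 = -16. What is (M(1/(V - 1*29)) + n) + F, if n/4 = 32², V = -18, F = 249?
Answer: 4383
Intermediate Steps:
M(O) = 38 (M(O) = 6 - 2*(-16) = 6 + 32 = 38)
n = 4096 (n = 4*32² = 4*1024 = 4096)
(M(1/(V - 1*29)) + n) + F = (38 + 4096) + 249 = 4134 + 249 = 4383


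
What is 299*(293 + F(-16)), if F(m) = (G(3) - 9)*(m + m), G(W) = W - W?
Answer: 173719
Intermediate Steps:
G(W) = 0
F(m) = -18*m (F(m) = (0 - 9)*(m + m) = -18*m)
299*(293 + F(-16)) = 299*(293 - 18*(-16)) = 299*(293 + 288) = 299*581 = 173719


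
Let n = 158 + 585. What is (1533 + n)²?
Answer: 5180176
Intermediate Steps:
n = 743
(1533 + n)² = (1533 + 743)² = 2276² = 5180176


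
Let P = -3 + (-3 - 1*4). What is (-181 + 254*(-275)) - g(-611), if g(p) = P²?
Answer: -70131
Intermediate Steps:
P = -10 (P = -3 + (-3 - 4) = -3 - 7 = -10)
g(p) = 100 (g(p) = (-10)² = 100)
(-181 + 254*(-275)) - g(-611) = (-181 + 254*(-275)) - 1*100 = (-181 - 69850) - 100 = -70031 - 100 = -70131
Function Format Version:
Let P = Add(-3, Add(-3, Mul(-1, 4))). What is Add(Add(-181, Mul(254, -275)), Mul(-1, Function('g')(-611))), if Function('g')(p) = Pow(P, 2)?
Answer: -70131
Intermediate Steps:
P = -10 (P = Add(-3, Add(-3, -4)) = Add(-3, -7) = -10)
Function('g')(p) = 100 (Function('g')(p) = Pow(-10, 2) = 100)
Add(Add(-181, Mul(254, -275)), Mul(-1, Function('g')(-611))) = Add(Add(-181, Mul(254, -275)), Mul(-1, 100)) = Add(Add(-181, -69850), -100) = Add(-70031, -100) = -70131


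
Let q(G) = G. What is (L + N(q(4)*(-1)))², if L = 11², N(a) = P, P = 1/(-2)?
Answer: 58081/4 ≈ 14520.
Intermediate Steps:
P = -½ ≈ -0.50000
N(a) = -½
L = 121
(L + N(q(4)*(-1)))² = (121 - ½)² = (241/2)² = 58081/4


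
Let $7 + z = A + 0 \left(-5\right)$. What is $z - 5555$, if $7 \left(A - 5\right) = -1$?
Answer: $- \frac{38900}{7} \approx -5557.1$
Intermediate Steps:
$A = \frac{34}{7}$ ($A = 5 + \frac{1}{7} \left(-1\right) = 5 - \frac{1}{7} = \frac{34}{7} \approx 4.8571$)
$z = - \frac{15}{7}$ ($z = -7 + \left(\frac{34}{7} + 0 \left(-5\right)\right) = -7 + \left(\frac{34}{7} + 0\right) = -7 + \frac{34}{7} = - \frac{15}{7} \approx -2.1429$)
$z - 5555 = - \frac{15}{7} - 5555 = - \frac{38900}{7}$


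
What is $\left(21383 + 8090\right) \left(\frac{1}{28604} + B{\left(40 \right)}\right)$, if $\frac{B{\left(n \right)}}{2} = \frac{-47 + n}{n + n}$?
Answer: $- \frac{1475035231}{286040} \approx -5156.7$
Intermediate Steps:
$B{\left(n \right)} = \frac{-47 + n}{n}$ ($B{\left(n \right)} = 2 \frac{-47 + n}{n + n} = 2 \frac{-47 + n}{2 n} = \frac{-47 + n}{n}$)
$\left(21383 + 8090\right) \left(\frac{1}{28604} + B{\left(40 \right)}\right) = \left(21383 + 8090\right) \left(\frac{1}{28604} + \frac{-47 + 40}{40}\right) = 29473 \left(\frac{1}{28604} + \frac{1}{40} \left(-7\right)\right) = 29473 \left(\frac{1}{28604} - \frac{7}{40}\right) = 29473 \left(- \frac{50047}{286040}\right) = - \frac{1475035231}{286040}$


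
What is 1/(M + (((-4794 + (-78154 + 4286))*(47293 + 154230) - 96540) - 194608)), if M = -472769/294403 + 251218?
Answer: -294403/4666947647925637 ≈ -6.3083e-11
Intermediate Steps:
M = 73958860085/294403 (M = -472769*1/294403 + 251218 = -472769/294403 + 251218 = 73958860085/294403 ≈ 2.5122e+5)
1/(M + (((-4794 + (-78154 + 4286))*(47293 + 154230) - 96540) - 194608)) = 1/(73958860085/294403 + (((-4794 + (-78154 + 4286))*(47293 + 154230) - 96540) - 194608)) = 1/(73958860085/294403 + (((-4794 - 73868)*201523 - 96540) - 194608)) = 1/(73958860085/294403 + ((-78662*201523 - 96540) - 194608)) = 1/(73958860085/294403 + ((-15852202226 - 96540) - 194608)) = 1/(73958860085/294403 + (-15852298766 - 194608)) = 1/(73958860085/294403 - 15852493374) = 1/(-4666947647925637/294403) = -294403/4666947647925637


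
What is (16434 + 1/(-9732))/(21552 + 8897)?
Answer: 159935687/296329668 ≈ 0.53972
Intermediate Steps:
(16434 + 1/(-9732))/(21552 + 8897) = (16434 - 1/9732)/30449 = (159935687/9732)*(1/30449) = 159935687/296329668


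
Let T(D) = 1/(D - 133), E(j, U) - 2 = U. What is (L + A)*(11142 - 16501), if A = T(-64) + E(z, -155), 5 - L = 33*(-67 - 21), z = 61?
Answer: -2909567229/197 ≈ -1.4769e+7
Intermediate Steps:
L = 2909 (L = 5 - 33*(-67 - 21) = 5 - 33*(-88) = 5 - 1*(-2904) = 5 + 2904 = 2909)
E(j, U) = 2 + U
T(D) = 1/(-133 + D)
A = -30142/197 (A = 1/(-133 - 64) + (2 - 155) = 1/(-197) - 153 = -1/197 - 153 = -30142/197 ≈ -153.01)
(L + A)*(11142 - 16501) = (2909 - 30142/197)*(11142 - 16501) = (542931/197)*(-5359) = -2909567229/197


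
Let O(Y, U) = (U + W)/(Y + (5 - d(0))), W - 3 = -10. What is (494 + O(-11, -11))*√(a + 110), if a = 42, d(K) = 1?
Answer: 6952*√38/7 ≈ 6122.1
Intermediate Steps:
W = -7 (W = 3 - 10 = -7)
O(Y, U) = (-7 + U)/(4 + Y) (O(Y, U) = (U - 7)/(Y + (5 - 1*1)) = (-7 + U)/(Y + (5 - 1)) = (-7 + U)/(Y + 4) = (-7 + U)/(4 + Y))
(494 + O(-11, -11))*√(a + 110) = (494 + (-7 - 11)/(4 - 11))*√(42 + 110) = (494 - 18/(-7))*√152 = (494 - ⅐*(-18))*(2*√38) = (494 + 18/7)*(2*√38) = 3476*(2*√38)/7 = 6952*√38/7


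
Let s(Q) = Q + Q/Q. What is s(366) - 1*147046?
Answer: -146679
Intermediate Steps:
s(Q) = 1 + Q (s(Q) = Q + 1 = 1 + Q)
s(366) - 1*147046 = (1 + 366) - 1*147046 = 367 - 147046 = -146679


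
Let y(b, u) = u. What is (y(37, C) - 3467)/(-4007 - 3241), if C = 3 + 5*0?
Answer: 433/906 ≈ 0.47792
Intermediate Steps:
C = 3 (C = 3 + 0 = 3)
(y(37, C) - 3467)/(-4007 - 3241) = (3 - 3467)/(-4007 - 3241) = -3464/(-7248) = -3464*(-1/7248) = 433/906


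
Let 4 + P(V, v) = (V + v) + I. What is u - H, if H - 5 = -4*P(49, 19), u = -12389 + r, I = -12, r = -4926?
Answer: -17112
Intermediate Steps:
P(V, v) = -16 + V + v (P(V, v) = -4 + ((V + v) - 12) = -4 + (-12 + V + v) = -16 + V + v)
u = -17315 (u = -12389 - 4926 = -17315)
H = -203 (H = 5 - 4*(-16 + 49 + 19) = 5 - 4*52 = 5 - 208 = -203)
u - H = -17315 - 1*(-203) = -17315 + 203 = -17112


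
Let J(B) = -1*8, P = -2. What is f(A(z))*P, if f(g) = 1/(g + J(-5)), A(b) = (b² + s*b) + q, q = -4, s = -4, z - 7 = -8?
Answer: 2/7 ≈ 0.28571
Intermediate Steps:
z = -1 (z = 7 - 8 = -1)
A(b) = -4 + b² - 4*b (A(b) = (b² - 4*b) - 4 = -4 + b² - 4*b)
J(B) = -8
f(g) = 1/(-8 + g) (f(g) = 1/(g - 8) = 1/(-8 + g))
f(A(z))*P = -2/(-8 + (-4 + (-1)² - 4*(-1))) = -2/(-8 + (-4 + 1 + 4)) = -2/(-8 + 1) = -2/(-7) = -⅐*(-2) = 2/7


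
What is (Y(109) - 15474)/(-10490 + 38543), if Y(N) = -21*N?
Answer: -5921/9351 ≈ -0.63319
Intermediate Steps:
(Y(109) - 15474)/(-10490 + 38543) = (-21*109 - 15474)/(-10490 + 38543) = (-2289 - 15474)/28053 = -17763*1/28053 = -5921/9351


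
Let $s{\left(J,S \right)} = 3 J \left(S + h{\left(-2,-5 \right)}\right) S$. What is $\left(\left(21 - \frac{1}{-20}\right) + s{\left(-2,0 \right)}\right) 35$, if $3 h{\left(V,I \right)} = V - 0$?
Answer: $\frac{2947}{4} \approx 736.75$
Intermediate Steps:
$h{\left(V,I \right)} = \frac{V}{3}$ ($h{\left(V,I \right)} = \frac{V - 0}{3} = \frac{V + 0}{3} = \frac{V}{3}$)
$s{\left(J,S \right)} = 3 J S \left(- \frac{2}{3} + S\right)$ ($s{\left(J,S \right)} = 3 J \left(S + \frac{1}{3} \left(-2\right)\right) S = 3 J \left(S - \frac{2}{3}\right) S = 3 J \left(- \frac{2}{3} + S\right) S = 3 J S \left(- \frac{2}{3} + S\right)$)
$\left(\left(21 - \frac{1}{-20}\right) + s{\left(-2,0 \right)}\right) 35 = \left(\left(21 - \frac{1}{-20}\right) - 0 \left(-2 + 3 \cdot 0\right)\right) 35 = \left(\left(21 - - \frac{1}{20}\right) - 0 \left(-2 + 0\right)\right) 35 = \left(\left(21 + \frac{1}{20}\right) - 0 \left(-2\right)\right) 35 = \left(\frac{421}{20} + 0\right) 35 = \frac{421}{20} \cdot 35 = \frac{2947}{4}$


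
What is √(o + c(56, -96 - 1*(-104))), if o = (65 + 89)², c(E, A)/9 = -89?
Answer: √22915 ≈ 151.38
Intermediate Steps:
c(E, A) = -801 (c(E, A) = 9*(-89) = -801)
o = 23716 (o = 154² = 23716)
√(o + c(56, -96 - 1*(-104))) = √(23716 - 801) = √22915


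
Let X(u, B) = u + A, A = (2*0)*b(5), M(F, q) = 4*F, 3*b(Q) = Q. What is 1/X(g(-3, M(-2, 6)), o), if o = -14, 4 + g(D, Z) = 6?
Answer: ½ ≈ 0.50000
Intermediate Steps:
b(Q) = Q/3
g(D, Z) = 2 (g(D, Z) = -4 + 6 = 2)
A = 0 (A = (2*0)*((⅓)*5) = 0*(5/3) = 0)
X(u, B) = u (X(u, B) = u + 0 = u)
1/X(g(-3, M(-2, 6)), o) = 1/2 = ½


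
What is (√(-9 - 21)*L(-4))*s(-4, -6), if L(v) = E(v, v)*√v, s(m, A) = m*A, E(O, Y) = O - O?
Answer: 0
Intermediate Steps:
E(O, Y) = 0
s(m, A) = A*m
L(v) = 0 (L(v) = 0*√v = 0)
(√(-9 - 21)*L(-4))*s(-4, -6) = (√(-9 - 21)*0)*(-6*(-4)) = (√(-30)*0)*24 = ((I*√30)*0)*24 = 0*24 = 0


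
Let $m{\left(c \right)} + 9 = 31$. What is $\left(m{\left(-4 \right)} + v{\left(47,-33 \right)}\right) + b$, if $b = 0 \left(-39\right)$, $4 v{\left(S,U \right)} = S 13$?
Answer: $\frac{699}{4} \approx 174.75$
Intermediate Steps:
$m{\left(c \right)} = 22$ ($m{\left(c \right)} = -9 + 31 = 22$)
$v{\left(S,U \right)} = \frac{13 S}{4}$ ($v{\left(S,U \right)} = \frac{S 13}{4} = \frac{13 S}{4}$)
$b = 0$
$\left(m{\left(-4 \right)} + v{\left(47,-33 \right)}\right) + b = \left(22 + \frac{13}{4} \cdot 47\right) + 0 = \left(22 + \frac{611}{4}\right) + 0 = \frac{699}{4} + 0 = \frac{699}{4}$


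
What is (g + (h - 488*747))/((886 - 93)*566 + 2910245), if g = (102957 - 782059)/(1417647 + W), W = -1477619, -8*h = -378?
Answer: -21858440213/201450925676 ≈ -0.10851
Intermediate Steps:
h = 189/4 (h = -⅛*(-378) = 189/4 ≈ 47.250)
g = 339551/29986 (g = (102957 - 782059)/(1417647 - 1477619) = -679102/(-59972) = -679102*(-1/59972) = 339551/29986 ≈ 11.324)
(g + (h - 488*747))/((886 - 93)*566 + 2910245) = (339551/29986 + (189/4 - 488*747))/((886 - 93)*566 + 2910245) = (339551/29986 + (189/4 - 364536))/(793*566 + 2910245) = (339551/29986 - 1457955/4)/(448838 + 2910245) = -21858440213/59972/3359083 = -21858440213/59972*1/3359083 = -21858440213/201450925676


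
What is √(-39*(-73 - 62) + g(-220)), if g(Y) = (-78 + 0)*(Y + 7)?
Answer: 3*√2431 ≈ 147.92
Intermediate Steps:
g(Y) = -546 - 78*Y (g(Y) = -78*(7 + Y) = -546 - 78*Y)
√(-39*(-73 - 62) + g(-220)) = √(-39*(-73 - 62) + (-546 - 78*(-220))) = √(-39*(-135) + (-546 + 17160)) = √(5265 + 16614) = √21879 = 3*√2431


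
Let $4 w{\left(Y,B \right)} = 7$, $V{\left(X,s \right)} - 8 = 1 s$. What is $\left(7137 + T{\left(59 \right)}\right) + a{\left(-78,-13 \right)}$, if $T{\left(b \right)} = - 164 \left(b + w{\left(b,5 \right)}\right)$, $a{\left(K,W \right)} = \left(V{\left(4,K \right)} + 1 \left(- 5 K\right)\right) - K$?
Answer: $-2428$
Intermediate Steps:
$V{\left(X,s \right)} = 8 + s$ ($V{\left(X,s \right)} = 8 + 1 s = 8 + s$)
$w{\left(Y,B \right)} = \frac{7}{4}$ ($w{\left(Y,B \right)} = \frac{1}{4} \cdot 7 = \frac{7}{4}$)
$a{\left(K,W \right)} = 8 - 5 K$ ($a{\left(K,W \right)} = \left(\left(8 + K\right) + 1 \left(- 5 K\right)\right) - K = \left(\left(8 + K\right) - 5 K\right) - K = \left(8 - 4 K\right) - K = 8 - 5 K$)
$T{\left(b \right)} = -287 - 164 b$ ($T{\left(b \right)} = - 164 \left(b + \frac{7}{4}\right) = - 164 \left(\frac{7}{4} + b\right) = -287 - 164 b$)
$\left(7137 + T{\left(59 \right)}\right) + a{\left(-78,-13 \right)} = \left(7137 - 9963\right) + \left(8 - -390\right) = \left(7137 - 9963\right) + \left(8 + 390\right) = \left(7137 - 9963\right) + 398 = -2826 + 398 = -2428$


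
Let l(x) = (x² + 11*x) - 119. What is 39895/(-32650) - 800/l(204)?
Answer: -354233439/285628730 ≈ -1.2402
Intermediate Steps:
l(x) = -119 + x² + 11*x
39895/(-32650) - 800/l(204) = 39895/(-32650) - 800/(-119 + 204² + 11*204) = 39895*(-1/32650) - 800/(-119 + 41616 + 2244) = -7979/6530 - 800/43741 = -354233439/285628730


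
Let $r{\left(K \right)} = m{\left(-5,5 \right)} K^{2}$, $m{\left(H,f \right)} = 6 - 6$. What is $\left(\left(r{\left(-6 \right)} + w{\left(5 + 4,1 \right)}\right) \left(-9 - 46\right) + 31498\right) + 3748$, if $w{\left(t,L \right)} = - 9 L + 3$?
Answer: $35576$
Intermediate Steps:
$w{\left(t,L \right)} = 3 - 9 L$
$m{\left(H,f \right)} = 0$ ($m{\left(H,f \right)} = 6 - 6 = 0$)
$r{\left(K \right)} = 0$ ($r{\left(K \right)} = 0 K^{2} = 0$)
$\left(\left(r{\left(-6 \right)} + w{\left(5 + 4,1 \right)}\right) \left(-9 - 46\right) + 31498\right) + 3748 = \left(\left(0 + \left(3 - 9\right)\right) \left(-9 - 46\right) + 31498\right) + 3748 = \left(\left(0 - 6\right) \left(-55\right) + 31498\right) + 3748 = \left(\left(-6\right) \left(-55\right) + 31498\right) + 3748 = \left(330 + 31498\right) + 3748 = 31828 + 3748 = 35576$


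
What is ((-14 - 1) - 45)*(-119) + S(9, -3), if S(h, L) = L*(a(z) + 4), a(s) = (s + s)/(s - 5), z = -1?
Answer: 7127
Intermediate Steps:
a(s) = 2*s/(-5 + s) (a(s) = (2*s)/(-5 + s) = 2*s/(-5 + s))
S(h, L) = 13*L/3 (S(h, L) = L*(2*(-1)/(-5 - 1) + 4) = L*(2*(-1)/(-6) + 4) = L*(2*(-1)*(-⅙) + 4) = L*(⅓ + 4) = L*(13/3) = 13*L/3)
((-14 - 1) - 45)*(-119) + S(9, -3) = ((-14 - 1) - 45)*(-119) + (13/3)*(-3) = (-15 - 45)*(-119) - 13 = -60*(-119) - 13 = 7140 - 13 = 7127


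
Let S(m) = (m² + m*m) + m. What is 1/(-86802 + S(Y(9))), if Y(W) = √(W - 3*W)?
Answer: -I/(3*√2 + 86838*I) ≈ -1.1516e-5 - 5.6262e-10*I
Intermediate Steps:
Y(W) = √2*√(-W) (Y(W) = √(-2*W) = √2*√(-W))
S(m) = m + 2*m² (S(m) = (m² + m²) + m = 2*m² + m = m + 2*m²)
1/(-86802 + S(Y(9))) = 1/(-86802 + (√2*√(-1*9))*(1 + 2*(√2*√(-1*9)))) = 1/(-86802 + (√2*√(-9))*(1 + 2*(√2*√(-9)))) = 1/(-86802 + (√2*(3*I))*(1 + 2*(√2*(3*I)))) = 1/(-86802 + (3*I*√2)*(1 + 2*(3*I*√2))) = 1/(-86802 + (3*I*√2)*(1 + 6*I*√2)) = 1/(-86802 + 3*I*√2*(1 + 6*I*√2))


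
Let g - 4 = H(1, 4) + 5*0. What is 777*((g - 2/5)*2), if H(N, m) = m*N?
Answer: 59052/5 ≈ 11810.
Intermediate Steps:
H(N, m) = N*m
g = 8 (g = 4 + (1*4 + 5*0) = 4 + (4 + 0) = 4 + 4 = 8)
777*((g - 2/5)*2) = 777*((8 - 2/5)*2) = 777*((38/5)*2) = 777*(76/5) = 59052/5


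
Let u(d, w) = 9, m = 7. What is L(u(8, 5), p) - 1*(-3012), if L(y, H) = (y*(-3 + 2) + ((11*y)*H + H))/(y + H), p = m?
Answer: 48883/16 ≈ 3055.2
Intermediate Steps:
p = 7
L(y, H) = (H - y + 11*H*y)/(H + y) (L(y, H) = (y*(-1) + (11*H*y + H))/(H + y) = (-y + (H + 11*H*y))/(H + y) = (H - y + 11*H*y)/(H + y))
L(u(8, 5), p) - 1*(-3012) = (7 - 1*9 + 11*7*9)/(7 + 9) - 1*(-3012) = (7 - 9 + 693)/16 + 3012 = (1/16)*691 + 3012 = 691/16 + 3012 = 48883/16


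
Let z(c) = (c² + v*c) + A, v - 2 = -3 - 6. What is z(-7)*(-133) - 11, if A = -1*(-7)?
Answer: -13976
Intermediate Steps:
v = -7 (v = 2 + (-3 - 6) = 2 - 9 = -7)
A = 7
z(c) = 7 + c² - 7*c (z(c) = (c² - 7*c) + 7 = 7 + c² - 7*c)
z(-7)*(-133) - 11 = (7 + (-7)² - 7*(-7))*(-133) - 11 = (7 + 49 + 49)*(-133) - 11 = 105*(-133) - 11 = -13965 - 11 = -13976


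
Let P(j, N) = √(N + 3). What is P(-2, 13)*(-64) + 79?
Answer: -177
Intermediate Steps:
P(j, N) = √(3 + N)
P(-2, 13)*(-64) + 79 = √(3 + 13)*(-64) + 79 = √16*(-64) + 79 = 4*(-64) + 79 = -256 + 79 = -177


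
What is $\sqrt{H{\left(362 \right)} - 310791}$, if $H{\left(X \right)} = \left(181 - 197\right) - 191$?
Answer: $i \sqrt{310998} \approx 557.67 i$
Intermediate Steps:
$H{\left(X \right)} = -207$ ($H{\left(X \right)} = -16 - 191 = -207$)
$\sqrt{H{\left(362 \right)} - 310791} = \sqrt{-207 - 310791} = \sqrt{-310998} = i \sqrt{310998}$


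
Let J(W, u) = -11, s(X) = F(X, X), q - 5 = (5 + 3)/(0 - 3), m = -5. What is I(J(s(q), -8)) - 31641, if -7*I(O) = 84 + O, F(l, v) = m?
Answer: -221560/7 ≈ -31651.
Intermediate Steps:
F(l, v) = -5
q = 7/3 (q = 5 + (5 + 3)/(0 - 3) = 5 + 8/(-3) = 5 + 8*(-1/3) = 5 - 8/3 = 7/3 ≈ 2.3333)
s(X) = -5
I(O) = -12 - O/7 (I(O) = -(84 + O)/7 = -12 - O/7)
I(J(s(q), -8)) - 31641 = (-12 - 1/7*(-11)) - 31641 = (-12 + 11/7) - 31641 = -73/7 - 31641 = -221560/7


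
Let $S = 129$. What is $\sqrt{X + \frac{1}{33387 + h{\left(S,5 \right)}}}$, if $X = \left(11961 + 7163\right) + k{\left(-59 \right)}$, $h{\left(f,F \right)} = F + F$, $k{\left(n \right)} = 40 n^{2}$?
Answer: $\frac{\sqrt{176632809153073}}{33397} \approx 397.95$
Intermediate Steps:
$h{\left(f,F \right)} = 2 F$
$X = 158364$ ($X = \left(11961 + 7163\right) + 40 \left(-59\right)^{2} = 19124 + 40 \cdot 3481 = 19124 + 139240 = 158364$)
$\sqrt{X + \frac{1}{33387 + h{\left(S,5 \right)}}} = \sqrt{158364 + \frac{1}{33387 + 2 \cdot 5}} = \sqrt{158364 + \frac{1}{33387 + 10}} = \sqrt{158364 + \frac{1}{33397}} = \sqrt{\frac{5288882509}{33397}} = \frac{\sqrt{176632809153073}}{33397}$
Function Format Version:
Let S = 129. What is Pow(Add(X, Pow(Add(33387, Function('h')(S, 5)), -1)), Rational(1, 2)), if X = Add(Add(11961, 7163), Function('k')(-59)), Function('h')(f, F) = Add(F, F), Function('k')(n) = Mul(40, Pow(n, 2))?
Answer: Mul(Rational(1, 33397), Pow(176632809153073, Rational(1, 2))) ≈ 397.95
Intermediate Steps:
Function('h')(f, F) = Mul(2, F)
X = 158364 (X = Add(Add(11961, 7163), Mul(40, Pow(-59, 2))) = Add(19124, Mul(40, 3481)) = Add(19124, 139240) = 158364)
Pow(Add(X, Pow(Add(33387, Function('h')(S, 5)), -1)), Rational(1, 2)) = Pow(Add(158364, Pow(Add(33387, Mul(2, 5)), -1)), Rational(1, 2)) = Pow(Add(158364, Pow(Add(33387, 10), -1)), Rational(1, 2)) = Pow(Add(158364, Pow(33397, -1)), Rational(1, 2)) = Pow(Add(158364, Rational(1, 33397)), Rational(1, 2)) = Pow(Rational(5288882509, 33397), Rational(1, 2)) = Mul(Rational(1, 33397), Pow(176632809153073, Rational(1, 2)))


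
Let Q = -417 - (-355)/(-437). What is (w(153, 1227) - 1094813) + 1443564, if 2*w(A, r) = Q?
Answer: 152312895/437 ≈ 3.4854e+5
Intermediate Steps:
Q = -182584/437 (Q = -417 - (-355)*(-1)/437 = -417 - 1*355/437 = -417 - 355/437 = -182584/437 ≈ -417.81)
w(A, r) = -91292/437 (w(A, r) = (½)*(-182584/437) = -91292/437)
(w(153, 1227) - 1094813) + 1443564 = (-91292/437 - 1094813) + 1443564 = -478524573/437 + 1443564 = 152312895/437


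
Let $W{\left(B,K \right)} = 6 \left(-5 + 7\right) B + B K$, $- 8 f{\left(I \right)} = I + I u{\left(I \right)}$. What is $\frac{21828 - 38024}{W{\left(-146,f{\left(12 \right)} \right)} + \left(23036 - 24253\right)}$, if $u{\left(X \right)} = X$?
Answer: $\frac{8098}{61} \approx 132.75$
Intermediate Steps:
$f{\left(I \right)} = - \frac{I}{8} - \frac{I^{2}}{8}$ ($f{\left(I \right)} = - \frac{I + I I}{8} = - \frac{I + I^{2}}{8} = - \frac{I}{8} - \frac{I^{2}}{8}$)
$W{\left(B,K \right)} = 12 B + B K$ ($W{\left(B,K \right)} = 6 \cdot 2 B + B K = 12 B + B K$)
$\frac{21828 - 38024}{W{\left(-146,f{\left(12 \right)} \right)} + \left(23036 - 24253\right)} = \frac{21828 - 38024}{- 146 \left(12 - \frac{3 \left(1 + 12\right)}{2}\right) + \left(23036 - 24253\right)} = - \frac{16196}{- 146 \left(12 - \frac{3}{2} \cdot 13\right) + \left(23036 - 24253\right)} = - \frac{16196}{- 146 \left(12 - \frac{39}{2}\right) - 1217} = - \frac{16196}{\left(-146\right) \left(- \frac{15}{2}\right) - 1217} = - \frac{16196}{1095 - 1217} = - \frac{16196}{-122} = \left(-16196\right) \left(- \frac{1}{122}\right) = \frac{8098}{61}$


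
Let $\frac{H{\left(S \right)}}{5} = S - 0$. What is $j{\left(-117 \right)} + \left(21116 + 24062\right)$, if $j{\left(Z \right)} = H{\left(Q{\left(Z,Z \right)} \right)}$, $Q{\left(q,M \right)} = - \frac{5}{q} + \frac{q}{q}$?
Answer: $\frac{5286436}{117} \approx 45183.0$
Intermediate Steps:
$Q{\left(q,M \right)} = 1 - \frac{5}{q}$ ($Q{\left(q,M \right)} = - \frac{5}{q} + 1 = 1 - \frac{5}{q}$)
$H{\left(S \right)} = 5 S$ ($H{\left(S \right)} = 5 \left(S - 0\right) = 5 \left(S + 0\right) = 5 S$)
$j{\left(Z \right)} = \frac{5 \left(-5 + Z\right)}{Z}$ ($j{\left(Z \right)} = 5 \frac{-5 + Z}{Z} = \frac{5 \left(-5 + Z\right)}{Z}$)
$j{\left(-117 \right)} + \left(21116 + 24062\right) = \left(5 - \frac{25}{-117}\right) + \left(21116 + 24062\right) = \left(5 - - \frac{25}{117}\right) + 45178 = \left(5 + \frac{25}{117}\right) + 45178 = \frac{610}{117} + 45178 = \frac{5286436}{117}$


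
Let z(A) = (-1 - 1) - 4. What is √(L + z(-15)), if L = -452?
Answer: I*√458 ≈ 21.401*I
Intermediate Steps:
z(A) = -6 (z(A) = -2 - 4 = -6)
√(L + z(-15)) = √(-452 - 6) = √(-458) = I*√458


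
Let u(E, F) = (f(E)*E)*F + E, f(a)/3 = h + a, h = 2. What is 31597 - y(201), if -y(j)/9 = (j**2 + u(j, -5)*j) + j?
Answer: -1106428781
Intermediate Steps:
f(a) = 6 + 3*a (f(a) = 3*(2 + a) = 6 + 3*a)
u(E, F) = E + E*F*(6 + 3*E) (u(E, F) = ((6 + 3*E)*E)*F + E = (E*(6 + 3*E))*F + E = E*F*(6 + 3*E) + E = E + E*F*(6 + 3*E))
y(j) = -9*j - 9*j**2 - 9*j**2*(-29 - 15*j) (y(j) = -9*((j**2 + (j*(1 + 3*(-5)*(2 + j)))*j) + j) = -9*((j**2 + (j*(1 + (-30 - 15*j)))*j) + j) = -9*((j**2 + (j*(-29 - 15*j))*j) + j) = -9*((j**2 + j**2*(-29 - 15*j)) + j) = -9*(j + j**2 + j**2*(-29 - 15*j)) = -9*j - 9*j**2 - 9*j**2*(-29 - 15*j))
31597 - y(201) = 31597 - 9*201*(-1 + 15*201**2 + 28*201) = 31597 - 9*201*(-1 + 15*40401 + 5628) = 31597 - 9*201*(-1 + 606015 + 5628) = 31597 - 9*201*611642 = 31597 - 1*1106460378 = 31597 - 1106460378 = -1106428781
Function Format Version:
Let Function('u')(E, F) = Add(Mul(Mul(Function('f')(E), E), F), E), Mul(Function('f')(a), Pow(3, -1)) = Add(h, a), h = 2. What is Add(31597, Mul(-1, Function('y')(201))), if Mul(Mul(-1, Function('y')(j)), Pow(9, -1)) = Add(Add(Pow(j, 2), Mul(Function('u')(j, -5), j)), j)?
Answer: -1106428781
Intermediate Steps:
Function('f')(a) = Add(6, Mul(3, a)) (Function('f')(a) = Mul(3, Add(2, a)) = Add(6, Mul(3, a)))
Function('u')(E, F) = Add(E, Mul(E, F, Add(6, Mul(3, E)))) (Function('u')(E, F) = Add(Mul(Mul(Add(6, Mul(3, E)), E), F), E) = Add(Mul(Mul(E, Add(6, Mul(3, E))), F), E) = Add(Mul(E, F, Add(6, Mul(3, E))), E) = Add(E, Mul(E, F, Add(6, Mul(3, E)))))
Function('y')(j) = Add(Mul(-9, j), Mul(-9, Pow(j, 2)), Mul(-9, Pow(j, 2), Add(-29, Mul(-15, j)))) (Function('y')(j) = Mul(-9, Add(Add(Pow(j, 2), Mul(Mul(j, Add(1, Mul(3, -5, Add(2, j)))), j)), j)) = Mul(-9, Add(Add(Pow(j, 2), Mul(Mul(j, Add(1, Add(-30, Mul(-15, j)))), j)), j)) = Mul(-9, Add(Add(Pow(j, 2), Mul(Mul(j, Add(-29, Mul(-15, j))), j)), j)) = Mul(-9, Add(Add(Pow(j, 2), Mul(Pow(j, 2), Add(-29, Mul(-15, j)))), j)) = Mul(-9, Add(j, Pow(j, 2), Mul(Pow(j, 2), Add(-29, Mul(-15, j))))) = Add(Mul(-9, j), Mul(-9, Pow(j, 2)), Mul(-9, Pow(j, 2), Add(-29, Mul(-15, j)))))
Add(31597, Mul(-1, Function('y')(201))) = Add(31597, Mul(-1, Mul(9, 201, Add(-1, Mul(15, Pow(201, 2)), Mul(28, 201))))) = Add(31597, Mul(-1, Mul(9, 201, Add(-1, Mul(15, 40401), 5628)))) = Add(31597, Mul(-1, Mul(9, 201, Add(-1, 606015, 5628)))) = Add(31597, Mul(-1, Mul(9, 201, 611642))) = Add(31597, Mul(-1, 1106460378)) = Add(31597, -1106460378) = -1106428781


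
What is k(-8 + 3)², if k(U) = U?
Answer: 25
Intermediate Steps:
k(-8 + 3)² = (-8 + 3)² = (-5)² = 25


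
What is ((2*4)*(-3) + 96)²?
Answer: 5184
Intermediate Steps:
((2*4)*(-3) + 96)² = (8*(-3) + 96)² = (-24 + 96)² = 72² = 5184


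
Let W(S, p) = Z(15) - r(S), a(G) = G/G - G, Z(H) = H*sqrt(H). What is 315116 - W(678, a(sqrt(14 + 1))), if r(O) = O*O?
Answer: 774800 - 15*sqrt(15) ≈ 7.7474e+5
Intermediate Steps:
Z(H) = H**(3/2)
r(O) = O**2
a(G) = 1 - G
W(S, p) = -S**2 + 15*sqrt(15) (W(S, p) = 15**(3/2) - S**2 = 15*sqrt(15) - S**2 = -S**2 + 15*sqrt(15))
315116 - W(678, a(sqrt(14 + 1))) = 315116 - (-1*678**2 + 15*sqrt(15)) = 315116 - (-1*459684 + 15*sqrt(15)) = 315116 - (-459684 + 15*sqrt(15)) = 315116 + (459684 - 15*sqrt(15)) = 774800 - 15*sqrt(15)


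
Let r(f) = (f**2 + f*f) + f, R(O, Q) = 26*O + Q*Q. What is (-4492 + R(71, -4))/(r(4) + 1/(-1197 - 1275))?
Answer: -6501360/88991 ≈ -73.056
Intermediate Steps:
R(O, Q) = Q**2 + 26*O (R(O, Q) = 26*O + Q**2 = Q**2 + 26*O)
r(f) = f + 2*f**2 (r(f) = (f**2 + f**2) + f = 2*f**2 + f = f + 2*f**2)
(-4492 + R(71, -4))/(r(4) + 1/(-1197 - 1275)) = (-4492 + ((-4)**2 + 26*71))/(4*(1 + 2*4) + 1/(-1197 - 1275)) = (-4492 + (16 + 1846))/(4*(1 + 8) + 1/(-2472)) = (-4492 + 1862)/(4*9 - 1/2472) = -2630/(36 - 1/2472) = -2630/88991/2472 = -2630*2472/88991 = -6501360/88991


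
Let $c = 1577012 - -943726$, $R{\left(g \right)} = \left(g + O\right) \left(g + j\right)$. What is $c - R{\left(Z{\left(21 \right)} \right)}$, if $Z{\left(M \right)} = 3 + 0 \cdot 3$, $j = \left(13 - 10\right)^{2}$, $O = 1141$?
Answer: $2507010$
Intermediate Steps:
$j = 9$ ($j = 3^{2} = 9$)
$Z{\left(M \right)} = 3$ ($Z{\left(M \right)} = 3 + 0 = 3$)
$R{\left(g \right)} = \left(9 + g\right) \left(1141 + g\right)$ ($R{\left(g \right)} = \left(g + 1141\right) \left(g + 9\right) = \left(1141 + g\right) \left(9 + g\right) = \left(9 + g\right) \left(1141 + g\right)$)
$c = 2520738$ ($c = 1577012 + 943726 = 2520738$)
$c - R{\left(Z{\left(21 \right)} \right)} = 2520738 - \left(10269 + 3^{2} + 1150 \cdot 3\right) = 2520738 - \left(10269 + 9 + 3450\right) = 2520738 - 13728 = 2507010$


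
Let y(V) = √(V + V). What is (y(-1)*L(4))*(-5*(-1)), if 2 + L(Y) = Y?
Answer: 10*I*√2 ≈ 14.142*I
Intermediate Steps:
y(V) = √2*√V (y(V) = √(2*V) = √2*√V)
L(Y) = -2 + Y
(y(-1)*L(4))*(-5*(-1)) = ((√2*√(-1))*(-2 + 4))*(-5*(-1)) = ((√2*I)*2)*5 = ((I*√2)*2)*5 = (2*I*√2)*5 = 10*I*√2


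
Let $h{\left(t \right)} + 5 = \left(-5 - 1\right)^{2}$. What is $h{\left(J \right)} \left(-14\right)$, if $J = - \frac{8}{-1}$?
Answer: $-434$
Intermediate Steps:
$J = 8$ ($J = \left(-8\right) \left(-1\right) = 8$)
$h{\left(t \right)} = 31$ ($h{\left(t \right)} = -5 + \left(-5 - 1\right)^{2} = -5 + \left(-6\right)^{2} = -5 + 36 = 31$)
$h{\left(J \right)} \left(-14\right) = 31 \left(-14\right) = -434$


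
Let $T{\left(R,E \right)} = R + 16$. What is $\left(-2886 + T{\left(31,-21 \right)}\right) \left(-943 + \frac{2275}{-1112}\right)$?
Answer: $\frac{2983479549}{1112} \approx 2.683 \cdot 10^{6}$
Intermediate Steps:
$T{\left(R,E \right)} = 16 + R$
$\left(-2886 + T{\left(31,-21 \right)}\right) \left(-943 + \frac{2275}{-1112}\right) = \left(-2886 + \left(16 + 31\right)\right) \left(-943 + \frac{2275}{-1112}\right) = \left(-2886 + 47\right) \left(-943 + 2275 \left(- \frac{1}{1112}\right)\right) = - 2839 \left(-943 - \frac{2275}{1112}\right) = \left(-2839\right) \left(- \frac{1050891}{1112}\right) = \frac{2983479549}{1112}$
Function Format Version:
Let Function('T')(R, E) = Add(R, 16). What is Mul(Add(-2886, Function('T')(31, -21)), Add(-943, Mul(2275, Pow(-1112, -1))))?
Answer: Rational(2983479549, 1112) ≈ 2.6830e+6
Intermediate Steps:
Function('T')(R, E) = Add(16, R)
Mul(Add(-2886, Function('T')(31, -21)), Add(-943, Mul(2275, Pow(-1112, -1)))) = Mul(Add(-2886, Add(16, 31)), Add(-943, Mul(2275, Pow(-1112, -1)))) = Mul(Add(-2886, 47), Add(-943, Mul(2275, Rational(-1, 1112)))) = Mul(-2839, Add(-943, Rational(-2275, 1112))) = Mul(-2839, Rational(-1050891, 1112)) = Rational(2983479549, 1112)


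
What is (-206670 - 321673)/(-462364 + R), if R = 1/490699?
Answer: 259257381757/226881552435 ≈ 1.1427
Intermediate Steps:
R = 1/490699 ≈ 2.0379e-6
(-206670 - 321673)/(-462364 + R) = (-206670 - 321673)/(-462364 + 1/490699) = -528343/(-226881552435/490699) = -528343*(-490699/226881552435) = 259257381757/226881552435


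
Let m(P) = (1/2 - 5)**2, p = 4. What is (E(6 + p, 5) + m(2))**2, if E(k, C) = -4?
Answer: 4225/16 ≈ 264.06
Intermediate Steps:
m(P) = 81/4 (m(P) = (1/2 - 5)**2 = (-9/2)**2 = 81/4)
(E(6 + p, 5) + m(2))**2 = (-4 + 81/4)**2 = (65/4)**2 = 4225/16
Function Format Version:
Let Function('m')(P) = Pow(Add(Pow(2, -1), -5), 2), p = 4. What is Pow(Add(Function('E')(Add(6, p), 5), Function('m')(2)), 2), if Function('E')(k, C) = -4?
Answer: Rational(4225, 16) ≈ 264.06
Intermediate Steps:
Function('m')(P) = Rational(81, 4) (Function('m')(P) = Pow(Add(Rational(1, 2), -5), 2) = Pow(Rational(-9, 2), 2) = Rational(81, 4))
Pow(Add(Function('E')(Add(6, p), 5), Function('m')(2)), 2) = Pow(Add(-4, Rational(81, 4)), 2) = Pow(Rational(65, 4), 2) = Rational(4225, 16)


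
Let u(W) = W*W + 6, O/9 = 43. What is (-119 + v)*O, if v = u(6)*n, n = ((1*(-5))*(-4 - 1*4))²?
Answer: 25960347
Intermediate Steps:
O = 387 (O = 9*43 = 387)
n = 1600 (n = (-5*(-4 - 4))² = (-5*(-8))² = 40² = 1600)
u(W) = 6 + W² (u(W) = W² + 6 = 6 + W²)
v = 67200 (v = (6 + 6²)*1600 = (6 + 36)*1600 = 42*1600 = 67200)
(-119 + v)*O = (-119 + 67200)*387 = 67081*387 = 25960347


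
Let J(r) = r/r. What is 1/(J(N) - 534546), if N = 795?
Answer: -1/534545 ≈ -1.8708e-6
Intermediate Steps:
J(r) = 1
1/(J(N) - 534546) = 1/(1 - 534546) = 1/(-534545) = -1/534545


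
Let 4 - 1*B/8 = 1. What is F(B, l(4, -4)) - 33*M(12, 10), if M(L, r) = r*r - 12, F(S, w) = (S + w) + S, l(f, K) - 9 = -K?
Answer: -2843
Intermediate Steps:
B = 24 (B = 32 - 8*1 = 32 - 8 = 24)
l(f, K) = 9 - K
F(S, w) = w + 2*S
M(L, r) = -12 + r**2 (M(L, r) = r**2 - 12 = -12 + r**2)
F(B, l(4, -4)) - 33*M(12, 10) = ((9 - 1*(-4)) + 2*24) - 33*(-12 + 10**2) = ((9 + 4) + 48) - 33*(-12 + 100) = (13 + 48) - 33*88 = 61 - 2904 = -2843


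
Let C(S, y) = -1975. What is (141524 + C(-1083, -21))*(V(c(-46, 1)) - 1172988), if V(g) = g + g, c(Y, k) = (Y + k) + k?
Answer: -163701582724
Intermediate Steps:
c(Y, k) = Y + 2*k
V(g) = 2*g
(141524 + C(-1083, -21))*(V(c(-46, 1)) - 1172988) = (141524 - 1975)*(2*(-46 + 2*1) - 1172988) = 139549*(2*(-46 + 2) - 1172988) = 139549*(2*(-44) - 1172988) = 139549*(-88 - 1172988) = 139549*(-1173076) = -163701582724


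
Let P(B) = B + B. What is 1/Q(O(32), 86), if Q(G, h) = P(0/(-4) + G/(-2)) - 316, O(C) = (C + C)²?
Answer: -1/4412 ≈ -0.00022665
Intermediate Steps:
O(C) = 4*C² (O(C) = (2*C)² = 4*C²)
P(B) = 2*B
Q(G, h) = -316 - G (Q(G, h) = 2*(0/(-4) + G/(-2)) - 316 = 2*(0*(-¼) + G*(-½)) - 316 = 2*(0 - G/2) - 316 = 2*(-G/2) - 316 = -G - 316 = -316 - G)
1/Q(O(32), 86) = 1/(-316 - 4*32²) = 1/(-316 - 4*1024) = 1/(-316 - 1*4096) = 1/(-316 - 4096) = 1/(-4412) = -1/4412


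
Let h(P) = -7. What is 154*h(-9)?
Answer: -1078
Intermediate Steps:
154*h(-9) = 154*(-7) = -1078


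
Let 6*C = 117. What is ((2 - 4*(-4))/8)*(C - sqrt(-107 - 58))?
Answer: 351/8 - 9*I*sqrt(165)/4 ≈ 43.875 - 28.902*I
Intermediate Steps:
C = 39/2 (C = (1/6)*117 = 39/2 ≈ 19.500)
((2 - 4*(-4))/8)*(C - sqrt(-107 - 58)) = ((2 - 4*(-4))/8)*(39/2 - sqrt(-107 - 58)) = ((2 + 16)*(1/8))*(39/2 - sqrt(-165)) = (18*(1/8))*(39/2 - I*sqrt(165)) = 9*(39/2 - I*sqrt(165))/4 = 351/8 - 9*I*sqrt(165)/4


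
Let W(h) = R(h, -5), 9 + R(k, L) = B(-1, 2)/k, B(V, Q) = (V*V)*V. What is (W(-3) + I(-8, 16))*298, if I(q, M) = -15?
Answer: -21158/3 ≈ -7052.7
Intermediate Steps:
B(V, Q) = V**3 (B(V, Q) = V**2*V = V**3)
R(k, L) = -9 - 1/k (R(k, L) = -9 + (-1)**3/k = -9 - 1/k)
W(h) = -9 - 1/h
(W(-3) + I(-8, 16))*298 = ((-9 - 1/(-3)) - 15)*298 = ((-9 - 1*(-1/3)) - 15)*298 = ((-9 + 1/3) - 15)*298 = (-26/3 - 15)*298 = -71/3*298 = -21158/3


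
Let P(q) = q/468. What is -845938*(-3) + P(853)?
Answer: 1187697805/468 ≈ 2.5378e+6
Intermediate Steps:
P(q) = q/468 (P(q) = q*(1/468) = q/468)
-845938*(-3) + P(853) = -845938*(-3) + (1/468)*853 = 2537814 + 853/468 = 1187697805/468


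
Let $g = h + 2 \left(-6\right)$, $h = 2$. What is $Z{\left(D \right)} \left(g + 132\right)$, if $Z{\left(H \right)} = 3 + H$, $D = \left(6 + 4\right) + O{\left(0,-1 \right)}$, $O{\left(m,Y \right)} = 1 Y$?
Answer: $1464$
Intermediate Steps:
$O{\left(m,Y \right)} = Y$
$D = 9$ ($D = \left(6 + 4\right) - 1 = 10 - 1 = 9$)
$g = -10$ ($g = 2 + 2 \left(-6\right) = 2 - 12 = -10$)
$Z{\left(D \right)} \left(g + 132\right) = \left(3 + 9\right) \left(-10 + 132\right) = 12 \cdot 122 = 1464$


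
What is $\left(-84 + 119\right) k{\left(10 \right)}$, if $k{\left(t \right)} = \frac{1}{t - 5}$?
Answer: $7$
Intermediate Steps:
$k{\left(t \right)} = \frac{1}{-5 + t}$
$\left(-84 + 119\right) k{\left(10 \right)} = \frac{-84 + 119}{-5 + 10} = \frac{35}{5} = 35 \cdot \frac{1}{5} = 7$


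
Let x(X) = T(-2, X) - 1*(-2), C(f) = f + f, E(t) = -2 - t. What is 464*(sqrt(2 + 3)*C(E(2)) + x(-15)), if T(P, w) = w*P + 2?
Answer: 15776 - 3712*sqrt(5) ≈ 7475.7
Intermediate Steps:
C(f) = 2*f
T(P, w) = 2 + P*w (T(P, w) = P*w + 2 = 2 + P*w)
x(X) = 4 - 2*X (x(X) = (2 - 2*X) - 1*(-2) = (2 - 2*X) + 2 = 4 - 2*X)
464*(sqrt(2 + 3)*C(E(2)) + x(-15)) = 464*(sqrt(2 + 3)*(2*(-2 - 1*2)) + (4 - 2*(-15))) = 464*(sqrt(5)*(2*(-2 - 2)) + (4 + 30)) = 464*(sqrt(5)*(2*(-4)) + 34) = 464*(sqrt(5)*(-8) + 34) = 464*(-8*sqrt(5) + 34) = 464*(34 - 8*sqrt(5)) = 15776 - 3712*sqrt(5)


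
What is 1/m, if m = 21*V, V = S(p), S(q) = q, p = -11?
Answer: -1/231 ≈ -0.0043290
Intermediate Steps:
V = -11
m = -231 (m = 21*(-11) = -231)
1/m = 1/(-231) = -1/231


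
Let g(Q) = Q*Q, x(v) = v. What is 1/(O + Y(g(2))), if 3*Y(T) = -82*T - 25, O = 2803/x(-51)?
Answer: -51/8804 ≈ -0.0057928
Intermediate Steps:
g(Q) = Q²
O = -2803/51 (O = 2803/(-51) = 2803*(-1/51) = -2803/51 ≈ -54.961)
Y(T) = -25/3 - 82*T/3 (Y(T) = (-82*T - 25)/3 = (-25 - 82*T)/3 = -25/3 - 82*T/3)
1/(O + Y(g(2))) = 1/(-2803/51 + (-25/3 - 82/3*2²)) = 1/(-2803/51 + (-25/3 - 82/3*4)) = 1/(-2803/51 + (-25/3 - 328/3)) = 1/(-2803/51 - 353/3) = 1/(-8804/51) = -51/8804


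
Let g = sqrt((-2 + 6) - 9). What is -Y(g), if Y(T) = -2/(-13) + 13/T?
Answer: -2/13 + 13*I*sqrt(5)/5 ≈ -0.15385 + 5.8138*I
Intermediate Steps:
g = I*sqrt(5) (g = sqrt(4 - 9) = sqrt(-5) = I*sqrt(5) ≈ 2.2361*I)
Y(T) = 2/13 + 13/T (Y(T) = -2*(-1/13) + 13/T = 2/13 + 13/T)
-Y(g) = -(2/13 + 13/((I*sqrt(5)))) = -(2/13 + 13*(-I*sqrt(5)/5)) = -(2/13 - 13*I*sqrt(5)/5) = -2/13 + 13*I*sqrt(5)/5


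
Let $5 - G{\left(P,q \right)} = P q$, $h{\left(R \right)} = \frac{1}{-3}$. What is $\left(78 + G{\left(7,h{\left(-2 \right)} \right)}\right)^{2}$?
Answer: $\frac{65536}{9} \approx 7281.8$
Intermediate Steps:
$h{\left(R \right)} = - \frac{1}{3}$
$G{\left(P,q \right)} = 5 - P q$
$\left(78 + G{\left(7,h{\left(-2 \right)} \right)}\right)^{2} = \left(78 + \left(5 - 7 \left(- \frac{1}{3}\right)\right)\right)^{2} = \left(78 + \left(5 + \frac{7}{3}\right)\right)^{2} = \left(78 + \frac{22}{3}\right)^{2} = \left(\frac{256}{3}\right)^{2} = \frac{65536}{9}$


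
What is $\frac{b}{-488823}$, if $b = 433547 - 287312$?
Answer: $- \frac{48745}{162941} \approx -0.29916$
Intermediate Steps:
$b = 146235$ ($b = 433547 - 287312 = 146235$)
$\frac{b}{-488823} = \frac{146235}{-488823} = 146235 \left(- \frac{1}{488823}\right) = - \frac{48745}{162941}$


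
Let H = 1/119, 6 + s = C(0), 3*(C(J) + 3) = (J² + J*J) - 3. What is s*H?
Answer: -10/119 ≈ -0.084034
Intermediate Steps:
C(J) = -4 + 2*J²/3 (C(J) = -3 + ((J² + J*J) - 3)/3 = -3 + ((J² + J²) - 3)/3 = -3 + (2*J² - 3)/3 = -3 + (-3 + 2*J²)/3 = -3 + (-1 + 2*J²/3) = -4 + 2*J²/3)
s = -10 (s = -6 + (-4 + (⅔)*0²) = -6 + (-4 + (⅔)*0) = -6 + (-4 + 0) = -6 - 4 = -10)
H = 1/119 ≈ 0.0084034
s*H = -10*1/119 = -10/119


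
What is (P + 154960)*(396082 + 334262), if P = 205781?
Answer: 263465024904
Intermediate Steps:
(P + 154960)*(396082 + 334262) = (205781 + 154960)*(396082 + 334262) = 360741*730344 = 263465024904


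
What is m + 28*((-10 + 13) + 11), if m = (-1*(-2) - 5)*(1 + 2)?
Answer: 383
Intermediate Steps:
m = -9 (m = (2 - 5)*3 = -3*3 = -9)
m + 28*((-10 + 13) + 11) = -9 + 28*((-10 + 13) + 11) = -9 + 28*(3 + 11) = -9 + 28*14 = -9 + 392 = 383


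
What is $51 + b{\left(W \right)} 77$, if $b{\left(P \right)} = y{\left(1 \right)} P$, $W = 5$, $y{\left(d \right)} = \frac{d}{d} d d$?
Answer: $436$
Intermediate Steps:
$y{\left(d \right)} = d^{2}$ ($y{\left(d \right)} = 1 d d = d d = d^{2}$)
$b{\left(P \right)} = P$ ($b{\left(P \right)} = 1^{2} P = 1 P = P$)
$51 + b{\left(W \right)} 77 = 51 + 5 \cdot 77 = 51 + 385 = 436$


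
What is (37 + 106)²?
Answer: 20449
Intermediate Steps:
(37 + 106)² = 143² = 20449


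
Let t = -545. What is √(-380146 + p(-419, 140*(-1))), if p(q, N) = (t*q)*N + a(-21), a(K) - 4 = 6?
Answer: 2*I*√8087459 ≈ 5687.7*I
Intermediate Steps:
a(K) = 10 (a(K) = 4 + 6 = 10)
p(q, N) = 10 - 545*N*q (p(q, N) = (-545*q)*N + 10 = -545*N*q + 10 = 10 - 545*N*q)
√(-380146 + p(-419, 140*(-1))) = √(-380146 + (10 - 545*140*(-1)*(-419))) = √(-380146 + (10 - 545*(-140)*(-419))) = √(-380146 + (10 - 31969700)) = √(-380146 - 31969690) = √(-32349836) = 2*I*√8087459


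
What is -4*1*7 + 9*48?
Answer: 404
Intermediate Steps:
-4*1*7 + 9*48 = -4*7 + 432 = -28 + 432 = 404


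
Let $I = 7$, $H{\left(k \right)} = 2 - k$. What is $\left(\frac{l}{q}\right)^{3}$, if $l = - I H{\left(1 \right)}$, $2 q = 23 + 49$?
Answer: $- \frac{343}{46656} \approx -0.0073517$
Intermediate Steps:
$q = 36$ ($q = \frac{23 + 49}{2} = \frac{1}{2} \cdot 72 = 36$)
$l = -7$ ($l = - 7 \left(2 - 1\right) = - 7 \cdot 1 = \left(-1\right) 7 = -7$)
$\left(\frac{l}{q}\right)^{3} = \left(- \frac{7}{36}\right)^{3} = - \frac{343}{46656}$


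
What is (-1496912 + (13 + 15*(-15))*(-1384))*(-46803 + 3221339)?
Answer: -3820566774144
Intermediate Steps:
(-1496912 + (13 + 15*(-15))*(-1384))*(-46803 + 3221339) = (-1496912 + (13 - 225)*(-1384))*3174536 = (-1496912 - 212*(-1384))*3174536 = (-1496912 + 293408)*3174536 = -1203504*3174536 = -3820566774144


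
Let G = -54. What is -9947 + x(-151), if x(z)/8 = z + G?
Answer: -11587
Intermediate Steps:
x(z) = -432 + 8*z (x(z) = 8*(z - 54) = 8*(-54 + z) = -432 + 8*z)
-9947 + x(-151) = -9947 + (-432 + 8*(-151)) = -9947 + (-432 - 1208) = -9947 - 1640 = -11587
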